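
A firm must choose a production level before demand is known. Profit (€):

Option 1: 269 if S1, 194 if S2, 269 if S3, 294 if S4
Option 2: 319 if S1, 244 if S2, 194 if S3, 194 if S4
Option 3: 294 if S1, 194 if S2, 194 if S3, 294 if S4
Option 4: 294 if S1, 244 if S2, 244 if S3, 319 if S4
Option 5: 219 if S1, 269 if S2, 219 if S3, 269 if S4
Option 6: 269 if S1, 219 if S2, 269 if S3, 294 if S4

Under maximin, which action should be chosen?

Option 4

Row minima: Option 1=194, Option 2=194, Option 3=194, Option 4=244, Option 5=219, Option 6=219
Best worst-case = 244 → Option 4.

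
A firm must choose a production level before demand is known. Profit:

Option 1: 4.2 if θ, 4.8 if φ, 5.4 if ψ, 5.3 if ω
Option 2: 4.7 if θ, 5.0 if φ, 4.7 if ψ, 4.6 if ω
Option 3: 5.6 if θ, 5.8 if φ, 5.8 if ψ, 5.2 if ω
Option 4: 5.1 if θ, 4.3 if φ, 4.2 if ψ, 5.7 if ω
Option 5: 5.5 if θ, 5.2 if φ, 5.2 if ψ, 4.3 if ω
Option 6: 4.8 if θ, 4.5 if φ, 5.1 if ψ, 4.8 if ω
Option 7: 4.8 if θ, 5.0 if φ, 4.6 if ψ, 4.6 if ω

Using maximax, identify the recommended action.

Option 3

Row maxima: Option 1=5.4, Option 2=5.0, Option 3=5.8, Option 4=5.7, Option 5=5.5, Option 6=5.1, Option 7=5.0
Best best-case = 5.8 → Option 3.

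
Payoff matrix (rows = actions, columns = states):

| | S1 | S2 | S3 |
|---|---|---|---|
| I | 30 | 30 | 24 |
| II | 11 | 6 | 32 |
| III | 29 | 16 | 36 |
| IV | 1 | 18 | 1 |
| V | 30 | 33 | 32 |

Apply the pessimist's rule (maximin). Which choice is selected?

Row minima: I=24, II=6, III=16, IV=1, V=30
Best worst-case = 30 → V.

V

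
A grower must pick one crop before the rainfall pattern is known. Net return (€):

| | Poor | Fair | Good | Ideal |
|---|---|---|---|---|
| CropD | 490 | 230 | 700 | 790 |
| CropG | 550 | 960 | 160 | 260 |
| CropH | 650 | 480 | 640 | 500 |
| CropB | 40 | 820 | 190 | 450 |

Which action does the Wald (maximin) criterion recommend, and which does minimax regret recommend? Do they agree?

maximin → CropH; minimax regret → CropH (agree)

Row minima: CropD=230, CropG=160, CropH=480, CropB=40
Best worst-case = 480 → CropH.
Column bests: Poor=650, Fair=960, Good=700, Ideal=790.
CropD regrets: 160, 730, 0, 0 → max 730
CropG regrets: 100, 0, 540, 530 → max 540
CropH regrets: 0, 480, 60, 290 → max 480
CropB regrets: 610, 140, 510, 340 → max 610
Smallest max regret = 480 → CropH.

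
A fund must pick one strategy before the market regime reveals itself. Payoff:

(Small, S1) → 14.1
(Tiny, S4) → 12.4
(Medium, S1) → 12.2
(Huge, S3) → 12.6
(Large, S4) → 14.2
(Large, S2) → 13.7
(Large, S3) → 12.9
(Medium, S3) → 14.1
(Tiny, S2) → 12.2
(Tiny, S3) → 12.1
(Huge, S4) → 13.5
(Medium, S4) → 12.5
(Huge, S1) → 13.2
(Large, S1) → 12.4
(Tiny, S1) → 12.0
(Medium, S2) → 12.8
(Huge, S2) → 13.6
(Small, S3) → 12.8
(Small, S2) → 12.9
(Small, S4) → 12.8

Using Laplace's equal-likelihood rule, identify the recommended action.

Large

Row averages: Tiny=12.175, Small=13.15, Medium=12.9, Large=13.3, Huge=13.225
Highest average = 13.3 → Large.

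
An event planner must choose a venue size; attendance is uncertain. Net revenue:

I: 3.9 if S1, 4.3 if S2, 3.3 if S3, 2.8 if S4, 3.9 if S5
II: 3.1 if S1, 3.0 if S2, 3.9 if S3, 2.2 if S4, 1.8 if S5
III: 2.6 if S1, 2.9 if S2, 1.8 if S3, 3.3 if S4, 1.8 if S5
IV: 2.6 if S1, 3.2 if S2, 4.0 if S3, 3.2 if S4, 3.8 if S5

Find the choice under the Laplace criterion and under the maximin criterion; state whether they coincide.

Row averages: I=3.64, II=2.8, III=2.48, IV=3.36
Highest average = 3.64 → I.
Row minima: I=2.8, II=1.8, III=1.8, IV=2.6
Best worst-case = 2.8 → I.

laplace → I; maximin → I (agree)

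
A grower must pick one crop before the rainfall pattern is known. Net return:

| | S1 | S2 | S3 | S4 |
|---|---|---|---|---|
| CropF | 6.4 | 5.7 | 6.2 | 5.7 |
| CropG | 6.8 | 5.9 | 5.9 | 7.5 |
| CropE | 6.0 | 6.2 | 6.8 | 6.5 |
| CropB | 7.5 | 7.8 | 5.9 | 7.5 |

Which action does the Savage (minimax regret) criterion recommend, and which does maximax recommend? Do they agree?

minimax regret → CropB; maximax → CropB (agree)

Column bests: S1=7.5, S2=7.8, S3=6.8, S4=7.5.
CropF regrets: 1.1, 2.1, 0.6, 1.8 → max 2.1
CropG regrets: 0.7, 1.9, 0.9, 0.0 → max 1.9
CropE regrets: 1.5, 1.6, 0.0, 1.0 → max 1.6
CropB regrets: 0.0, 0.0, 0.9, 0.0 → max 0.9
Smallest max regret = 0.9 → CropB.
Row maxima: CropF=6.4, CropG=7.5, CropE=6.8, CropB=7.8
Best best-case = 7.8 → CropB.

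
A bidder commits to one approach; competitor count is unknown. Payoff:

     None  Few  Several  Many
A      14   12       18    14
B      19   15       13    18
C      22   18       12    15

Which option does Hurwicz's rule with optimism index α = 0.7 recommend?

A: 0.7·18 + 0.3·12 = 16.2
B: 0.7·19 + 0.3·13 = 17.2
C: 0.7·22 + 0.3·12 = 19
Highest Hurwicz score = 19 → C.

C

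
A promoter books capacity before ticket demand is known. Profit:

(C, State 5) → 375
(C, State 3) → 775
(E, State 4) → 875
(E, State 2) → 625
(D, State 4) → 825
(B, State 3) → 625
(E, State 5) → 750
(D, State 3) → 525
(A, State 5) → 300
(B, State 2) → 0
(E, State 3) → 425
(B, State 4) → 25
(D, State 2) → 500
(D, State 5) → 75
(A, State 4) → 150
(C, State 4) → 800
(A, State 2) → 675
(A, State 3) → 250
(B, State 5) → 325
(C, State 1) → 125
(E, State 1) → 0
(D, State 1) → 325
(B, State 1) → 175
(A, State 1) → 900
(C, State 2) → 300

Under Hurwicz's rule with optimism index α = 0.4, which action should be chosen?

A: 0.4·900 + 0.6·150 = 450
B: 0.4·625 + 0.6·0 = 250
C: 0.4·800 + 0.6·125 = 395
D: 0.4·825 + 0.6·75 = 375
E: 0.4·875 + 0.6·0 = 350
Highest Hurwicz score = 450 → A.

A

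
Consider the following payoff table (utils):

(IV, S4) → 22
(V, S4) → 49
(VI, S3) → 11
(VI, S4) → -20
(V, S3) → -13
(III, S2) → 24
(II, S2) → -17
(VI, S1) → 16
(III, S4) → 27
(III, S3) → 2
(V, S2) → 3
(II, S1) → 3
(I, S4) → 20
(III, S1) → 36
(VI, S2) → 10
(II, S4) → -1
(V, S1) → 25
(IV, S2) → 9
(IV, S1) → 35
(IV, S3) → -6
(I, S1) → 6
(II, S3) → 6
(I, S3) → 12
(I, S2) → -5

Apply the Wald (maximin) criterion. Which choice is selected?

III

Row minima: I=-5, II=-17, III=2, IV=-6, V=-13, VI=-20
Best worst-case = 2 → III.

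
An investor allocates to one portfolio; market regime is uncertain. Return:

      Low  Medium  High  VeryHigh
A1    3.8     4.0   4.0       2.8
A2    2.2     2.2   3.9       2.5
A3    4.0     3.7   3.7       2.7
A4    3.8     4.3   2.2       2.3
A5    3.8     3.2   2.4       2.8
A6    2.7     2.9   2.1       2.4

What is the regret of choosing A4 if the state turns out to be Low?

Best payoff under Low is 4.0.
Regret = 4.0 − 3.8 = 0.2.

0.2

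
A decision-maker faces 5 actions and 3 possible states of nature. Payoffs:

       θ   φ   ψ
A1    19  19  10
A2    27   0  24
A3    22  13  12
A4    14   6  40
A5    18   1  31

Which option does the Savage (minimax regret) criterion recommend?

Column bests: θ=27, φ=19, ψ=40.
A1 regrets: 8, 0, 30 → max 30
A2 regrets: 0, 19, 16 → max 19
A3 regrets: 5, 6, 28 → max 28
A4 regrets: 13, 13, 0 → max 13
A5 regrets: 9, 18, 9 → max 18
Smallest max regret = 13 → A4.

A4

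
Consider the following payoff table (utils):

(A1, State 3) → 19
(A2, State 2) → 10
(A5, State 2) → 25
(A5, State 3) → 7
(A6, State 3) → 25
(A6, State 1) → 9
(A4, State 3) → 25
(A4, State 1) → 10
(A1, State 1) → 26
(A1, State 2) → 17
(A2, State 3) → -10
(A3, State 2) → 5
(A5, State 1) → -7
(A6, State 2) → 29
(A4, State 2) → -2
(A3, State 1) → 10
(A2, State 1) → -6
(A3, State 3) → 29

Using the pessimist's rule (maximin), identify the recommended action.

A1

Row minima: A1=17, A2=-10, A3=5, A4=-2, A5=-7, A6=9
Best worst-case = 17 → A1.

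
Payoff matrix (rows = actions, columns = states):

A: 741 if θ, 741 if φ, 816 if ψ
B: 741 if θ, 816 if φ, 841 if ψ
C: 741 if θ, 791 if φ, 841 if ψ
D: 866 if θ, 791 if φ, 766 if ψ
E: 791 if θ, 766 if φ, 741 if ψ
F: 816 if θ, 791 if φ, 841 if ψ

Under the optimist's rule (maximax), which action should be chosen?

Row maxima: A=816, B=841, C=841, D=866, E=791, F=841
Best best-case = 866 → D.

D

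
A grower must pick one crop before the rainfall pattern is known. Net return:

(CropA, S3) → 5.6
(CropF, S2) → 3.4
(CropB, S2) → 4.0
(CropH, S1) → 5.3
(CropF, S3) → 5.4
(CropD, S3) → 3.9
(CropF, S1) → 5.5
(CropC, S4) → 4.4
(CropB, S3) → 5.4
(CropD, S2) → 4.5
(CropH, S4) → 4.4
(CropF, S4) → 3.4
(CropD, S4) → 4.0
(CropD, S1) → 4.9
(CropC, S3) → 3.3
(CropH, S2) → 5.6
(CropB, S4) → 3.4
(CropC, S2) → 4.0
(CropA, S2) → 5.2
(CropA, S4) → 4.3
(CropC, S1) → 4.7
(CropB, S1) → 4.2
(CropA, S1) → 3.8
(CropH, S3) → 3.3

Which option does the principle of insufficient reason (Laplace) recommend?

CropA

Row averages: CropD=4.325, CropH=4.65, CropF=4.425, CropB=4.25, CropC=4.1, CropA=4.725
Highest average = 4.725 → CropA.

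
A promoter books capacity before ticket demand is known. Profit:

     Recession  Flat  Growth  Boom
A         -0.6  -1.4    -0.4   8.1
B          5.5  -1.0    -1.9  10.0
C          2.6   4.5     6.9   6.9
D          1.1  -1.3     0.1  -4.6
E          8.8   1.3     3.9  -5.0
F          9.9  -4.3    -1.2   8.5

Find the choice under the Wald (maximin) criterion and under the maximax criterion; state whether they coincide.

maximin → C; maximax → B (disagree)

Row minima: A=-1.4, B=-1.9, C=2.6, D=-4.6, E=-5.0, F=-4.3
Best worst-case = 2.6 → C.
Row maxima: A=8.1, B=10.0, C=6.9, D=1.1, E=8.8, F=9.9
Best best-case = 10.0 → B.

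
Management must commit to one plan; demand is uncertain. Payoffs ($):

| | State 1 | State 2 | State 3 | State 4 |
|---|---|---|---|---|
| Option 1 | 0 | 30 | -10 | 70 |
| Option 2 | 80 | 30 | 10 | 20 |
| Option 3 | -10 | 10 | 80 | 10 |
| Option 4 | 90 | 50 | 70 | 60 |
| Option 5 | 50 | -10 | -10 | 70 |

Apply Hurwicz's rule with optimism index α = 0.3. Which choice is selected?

Option 4

Option 1: 0.3·70 + 0.7·(-10) = 14
Option 2: 0.3·80 + 0.7·10 = 31
Option 3: 0.3·80 + 0.7·(-10) = 17
Option 4: 0.3·90 + 0.7·50 = 62
Option 5: 0.3·70 + 0.7·(-10) = 14
Highest Hurwicz score = 62 → Option 4.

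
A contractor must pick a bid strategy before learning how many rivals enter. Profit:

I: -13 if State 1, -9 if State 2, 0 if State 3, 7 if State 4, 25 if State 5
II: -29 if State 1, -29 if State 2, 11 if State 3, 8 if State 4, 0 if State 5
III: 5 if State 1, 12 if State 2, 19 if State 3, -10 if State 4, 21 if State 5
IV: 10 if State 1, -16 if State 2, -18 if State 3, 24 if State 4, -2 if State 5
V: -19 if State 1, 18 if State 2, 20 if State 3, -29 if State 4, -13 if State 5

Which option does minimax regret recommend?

Column bests: State 1=10, State 2=18, State 3=20, State 4=24, State 5=25.
I regrets: 23, 27, 20, 17, 0 → max 27
II regrets: 39, 47, 9, 16, 25 → max 47
III regrets: 5, 6, 1, 34, 4 → max 34
IV regrets: 0, 34, 38, 0, 27 → max 38
V regrets: 29, 0, 0, 53, 38 → max 53
Smallest max regret = 27 → I.

I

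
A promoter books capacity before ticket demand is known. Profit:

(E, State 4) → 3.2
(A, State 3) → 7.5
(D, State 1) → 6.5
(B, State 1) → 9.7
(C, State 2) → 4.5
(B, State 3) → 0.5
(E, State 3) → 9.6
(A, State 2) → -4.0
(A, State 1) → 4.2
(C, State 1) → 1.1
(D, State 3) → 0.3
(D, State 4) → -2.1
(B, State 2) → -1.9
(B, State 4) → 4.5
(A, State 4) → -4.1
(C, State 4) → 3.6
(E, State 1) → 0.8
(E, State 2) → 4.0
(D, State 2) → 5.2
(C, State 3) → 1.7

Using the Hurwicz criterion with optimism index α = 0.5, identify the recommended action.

A: 0.5·7.5 + 0.5·(-4.1) = 1.7
B: 0.5·9.7 + 0.5·(-1.9) = 3.9
C: 0.5·4.5 + 0.5·1.1 = 2.8
D: 0.5·6.5 + 0.5·(-2.1) = 2.2
E: 0.5·9.6 + 0.5·0.8 = 5.2
Highest Hurwicz score = 5.2 → E.

E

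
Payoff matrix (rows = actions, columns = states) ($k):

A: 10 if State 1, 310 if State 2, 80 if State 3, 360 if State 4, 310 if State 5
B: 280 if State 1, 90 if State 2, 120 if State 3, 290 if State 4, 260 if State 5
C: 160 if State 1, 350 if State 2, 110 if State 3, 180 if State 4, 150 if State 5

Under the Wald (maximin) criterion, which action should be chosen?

Row minima: A=10, B=90, C=110
Best worst-case = 110 → C.

C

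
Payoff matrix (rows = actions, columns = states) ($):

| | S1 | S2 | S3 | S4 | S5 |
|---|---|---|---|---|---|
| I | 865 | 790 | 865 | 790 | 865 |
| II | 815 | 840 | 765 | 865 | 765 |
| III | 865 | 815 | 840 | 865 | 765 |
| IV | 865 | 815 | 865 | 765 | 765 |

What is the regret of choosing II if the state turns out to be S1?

Best payoff under S1 is 865.
Regret = 865 − 815 = 50.

50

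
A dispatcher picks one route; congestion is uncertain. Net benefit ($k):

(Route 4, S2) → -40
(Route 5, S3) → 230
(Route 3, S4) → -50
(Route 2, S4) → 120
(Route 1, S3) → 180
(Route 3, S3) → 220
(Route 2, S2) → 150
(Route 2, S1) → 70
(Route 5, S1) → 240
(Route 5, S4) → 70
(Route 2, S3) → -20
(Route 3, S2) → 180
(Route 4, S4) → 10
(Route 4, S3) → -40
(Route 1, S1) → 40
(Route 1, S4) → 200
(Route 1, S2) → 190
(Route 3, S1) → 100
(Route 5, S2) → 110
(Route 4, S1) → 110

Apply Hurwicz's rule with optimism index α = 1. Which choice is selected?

Route 1: 1·200 + 0·40 = 200
Route 2: 1·150 + 0·(-20) = 150
Route 3: 1·220 + 0·(-50) = 220
Route 4: 1·110 + 0·(-40) = 110
Route 5: 1·240 + 0·70 = 240
Highest Hurwicz score = 240 → Route 5.

Route 5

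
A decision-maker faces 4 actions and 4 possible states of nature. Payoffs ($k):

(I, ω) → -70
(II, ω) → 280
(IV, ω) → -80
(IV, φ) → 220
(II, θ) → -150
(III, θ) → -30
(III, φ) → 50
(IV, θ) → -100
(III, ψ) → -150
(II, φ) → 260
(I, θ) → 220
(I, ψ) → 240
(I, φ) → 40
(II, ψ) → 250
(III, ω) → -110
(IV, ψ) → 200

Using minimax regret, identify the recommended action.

Column bests: θ=220, φ=260, ψ=250, ω=280.
I regrets: 0, 220, 10, 350 → max 350
II regrets: 370, 0, 0, 0 → max 370
III regrets: 250, 210, 400, 390 → max 400
IV regrets: 320, 40, 50, 360 → max 360
Smallest max regret = 350 → I.

I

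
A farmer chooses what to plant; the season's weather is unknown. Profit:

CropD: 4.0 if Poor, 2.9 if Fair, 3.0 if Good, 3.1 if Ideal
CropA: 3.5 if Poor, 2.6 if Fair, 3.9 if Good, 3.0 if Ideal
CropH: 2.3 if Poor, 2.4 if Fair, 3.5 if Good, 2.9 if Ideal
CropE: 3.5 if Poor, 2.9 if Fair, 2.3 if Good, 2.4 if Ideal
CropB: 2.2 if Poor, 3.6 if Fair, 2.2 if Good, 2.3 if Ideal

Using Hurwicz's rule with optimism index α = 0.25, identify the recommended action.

CropD

CropD: 0.25·4.0 + 0.75·2.9 = 3.175
CropA: 0.25·3.9 + 0.75·2.6 = 2.925
CropH: 0.25·3.5 + 0.75·2.3 = 2.6
CropE: 0.25·3.5 + 0.75·2.3 = 2.6
CropB: 0.25·3.6 + 0.75·2.2 = 2.55
Highest Hurwicz score = 3.175 → CropD.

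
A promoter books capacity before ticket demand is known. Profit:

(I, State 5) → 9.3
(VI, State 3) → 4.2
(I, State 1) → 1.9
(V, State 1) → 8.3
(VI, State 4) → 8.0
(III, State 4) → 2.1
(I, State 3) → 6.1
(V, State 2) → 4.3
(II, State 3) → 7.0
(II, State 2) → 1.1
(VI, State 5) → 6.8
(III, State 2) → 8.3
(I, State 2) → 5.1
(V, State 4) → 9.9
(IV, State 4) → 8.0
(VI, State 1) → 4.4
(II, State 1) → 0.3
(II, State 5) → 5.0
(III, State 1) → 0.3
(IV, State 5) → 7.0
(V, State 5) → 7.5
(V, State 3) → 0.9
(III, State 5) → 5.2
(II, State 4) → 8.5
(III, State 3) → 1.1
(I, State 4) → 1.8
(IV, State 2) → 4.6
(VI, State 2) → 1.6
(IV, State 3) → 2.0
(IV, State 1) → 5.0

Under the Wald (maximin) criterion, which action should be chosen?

IV

Row minima: I=1.8, II=0.3, III=0.3, IV=2.0, V=0.9, VI=1.6
Best worst-case = 2.0 → IV.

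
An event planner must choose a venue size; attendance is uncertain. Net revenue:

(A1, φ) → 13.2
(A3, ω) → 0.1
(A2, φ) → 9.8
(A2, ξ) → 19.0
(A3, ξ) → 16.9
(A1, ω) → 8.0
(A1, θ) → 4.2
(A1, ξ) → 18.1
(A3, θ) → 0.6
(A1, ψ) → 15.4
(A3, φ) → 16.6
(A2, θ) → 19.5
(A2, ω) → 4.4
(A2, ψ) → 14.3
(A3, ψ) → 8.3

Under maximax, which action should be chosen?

A2

Row maxima: A1=18.1, A2=19.5, A3=16.9
Best best-case = 19.5 → A2.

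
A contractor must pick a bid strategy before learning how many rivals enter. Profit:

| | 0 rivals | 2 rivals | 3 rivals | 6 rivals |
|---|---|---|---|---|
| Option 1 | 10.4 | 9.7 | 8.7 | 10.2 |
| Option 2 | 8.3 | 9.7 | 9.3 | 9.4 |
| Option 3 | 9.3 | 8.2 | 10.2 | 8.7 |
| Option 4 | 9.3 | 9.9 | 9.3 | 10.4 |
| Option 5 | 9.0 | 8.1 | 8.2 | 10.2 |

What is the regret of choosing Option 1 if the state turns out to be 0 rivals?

0.0

Best payoff under 0 rivals is 10.4.
Regret = 10.4 − 10.4 = 0.0.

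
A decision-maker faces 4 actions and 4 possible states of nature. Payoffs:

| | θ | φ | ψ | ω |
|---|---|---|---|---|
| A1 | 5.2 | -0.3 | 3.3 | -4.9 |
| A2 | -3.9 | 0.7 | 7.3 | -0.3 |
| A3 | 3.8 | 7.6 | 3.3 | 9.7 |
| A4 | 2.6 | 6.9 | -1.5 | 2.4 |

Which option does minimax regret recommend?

A3

Column bests: θ=5.2, φ=7.6, ψ=7.3, ω=9.7.
A1 regrets: 0.0, 7.9, 4.0, 14.6 → max 14.6
A2 regrets: 9.1, 6.9, 0.0, 10.0 → max 10.0
A3 regrets: 1.4, 0.0, 4.0, 0.0 → max 4.0
A4 regrets: 2.6, 0.7, 8.8, 7.3 → max 8.8
Smallest max regret = 4.0 → A3.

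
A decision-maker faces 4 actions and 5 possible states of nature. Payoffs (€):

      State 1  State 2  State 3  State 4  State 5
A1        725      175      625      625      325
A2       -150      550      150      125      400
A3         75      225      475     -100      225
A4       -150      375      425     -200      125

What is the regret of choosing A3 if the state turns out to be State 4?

Best payoff under State 4 is 625.
Regret = 625 − (-100) = 725.

725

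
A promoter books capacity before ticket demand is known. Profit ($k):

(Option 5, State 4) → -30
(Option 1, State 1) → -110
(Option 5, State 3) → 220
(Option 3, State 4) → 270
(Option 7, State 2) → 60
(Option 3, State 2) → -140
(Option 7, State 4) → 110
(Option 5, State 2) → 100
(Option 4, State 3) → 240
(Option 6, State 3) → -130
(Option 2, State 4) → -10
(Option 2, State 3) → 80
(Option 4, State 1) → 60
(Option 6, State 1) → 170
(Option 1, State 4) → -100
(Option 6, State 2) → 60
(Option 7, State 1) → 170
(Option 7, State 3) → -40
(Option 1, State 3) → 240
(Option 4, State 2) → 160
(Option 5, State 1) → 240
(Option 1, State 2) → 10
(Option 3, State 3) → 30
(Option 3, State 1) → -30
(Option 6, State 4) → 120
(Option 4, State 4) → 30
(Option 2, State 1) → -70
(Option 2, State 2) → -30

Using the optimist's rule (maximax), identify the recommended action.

Row maxima: Option 1=240, Option 2=80, Option 3=270, Option 4=240, Option 5=240, Option 6=170, Option 7=170
Best best-case = 270 → Option 3.

Option 3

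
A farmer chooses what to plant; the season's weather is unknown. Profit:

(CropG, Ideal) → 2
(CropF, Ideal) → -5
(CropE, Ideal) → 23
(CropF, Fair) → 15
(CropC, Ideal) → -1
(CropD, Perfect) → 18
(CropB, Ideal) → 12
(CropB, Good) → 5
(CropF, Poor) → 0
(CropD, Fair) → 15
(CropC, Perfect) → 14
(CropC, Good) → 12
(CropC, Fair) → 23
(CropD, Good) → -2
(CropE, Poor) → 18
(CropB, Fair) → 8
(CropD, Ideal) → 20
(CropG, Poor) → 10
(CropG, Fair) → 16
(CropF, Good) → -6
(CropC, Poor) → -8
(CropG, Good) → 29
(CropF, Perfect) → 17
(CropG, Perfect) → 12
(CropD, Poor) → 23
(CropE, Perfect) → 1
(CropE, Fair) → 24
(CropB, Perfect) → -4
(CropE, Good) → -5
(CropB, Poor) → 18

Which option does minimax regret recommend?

Column bests: Poor=23, Fair=24, Good=29, Ideal=23, Perfect=18.
CropD regrets: 0, 9, 31, 3, 0 → max 31
CropE regrets: 5, 0, 34, 0, 17 → max 34
CropB regrets: 5, 16, 24, 11, 22 → max 24
CropC regrets: 31, 1, 17, 24, 4 → max 31
CropG regrets: 13, 8, 0, 21, 6 → max 21
CropF regrets: 23, 9, 35, 28, 1 → max 35
Smallest max regret = 21 → CropG.

CropG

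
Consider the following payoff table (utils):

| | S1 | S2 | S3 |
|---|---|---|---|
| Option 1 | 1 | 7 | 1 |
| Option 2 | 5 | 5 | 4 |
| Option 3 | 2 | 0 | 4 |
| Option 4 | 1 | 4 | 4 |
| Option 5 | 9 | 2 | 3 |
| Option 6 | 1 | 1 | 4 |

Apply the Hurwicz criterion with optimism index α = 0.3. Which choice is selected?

Option 1: 0.3·7 + 0.7·1 = 2.8
Option 2: 0.3·5 + 0.7·4 = 4.3
Option 3: 0.3·4 + 0.7·0 = 1.2
Option 4: 0.3·4 + 0.7·1 = 1.9
Option 5: 0.3·9 + 0.7·2 = 4.1
Option 6: 0.3·4 + 0.7·1 = 1.9
Highest Hurwicz score = 4.3 → Option 2.

Option 2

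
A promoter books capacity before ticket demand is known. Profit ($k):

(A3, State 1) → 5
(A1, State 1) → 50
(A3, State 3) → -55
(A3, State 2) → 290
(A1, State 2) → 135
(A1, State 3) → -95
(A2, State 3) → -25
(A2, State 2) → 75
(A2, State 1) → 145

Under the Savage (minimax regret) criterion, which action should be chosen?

A3

Column bests: State 1=145, State 2=290, State 3=-25.
A1 regrets: 95, 155, 70 → max 155
A2 regrets: 0, 215, 0 → max 215
A3 regrets: 140, 0, 30 → max 140
Smallest max regret = 140 → A3.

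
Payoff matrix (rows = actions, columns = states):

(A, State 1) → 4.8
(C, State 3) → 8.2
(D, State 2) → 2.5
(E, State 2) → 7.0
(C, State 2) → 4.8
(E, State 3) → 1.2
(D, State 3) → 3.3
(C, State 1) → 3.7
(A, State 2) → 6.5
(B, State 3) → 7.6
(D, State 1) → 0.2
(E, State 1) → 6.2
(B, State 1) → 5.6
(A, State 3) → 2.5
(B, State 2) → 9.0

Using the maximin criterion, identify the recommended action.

Row minima: A=2.5, B=5.6, C=3.7, D=0.2, E=1.2
Best worst-case = 5.6 → B.

B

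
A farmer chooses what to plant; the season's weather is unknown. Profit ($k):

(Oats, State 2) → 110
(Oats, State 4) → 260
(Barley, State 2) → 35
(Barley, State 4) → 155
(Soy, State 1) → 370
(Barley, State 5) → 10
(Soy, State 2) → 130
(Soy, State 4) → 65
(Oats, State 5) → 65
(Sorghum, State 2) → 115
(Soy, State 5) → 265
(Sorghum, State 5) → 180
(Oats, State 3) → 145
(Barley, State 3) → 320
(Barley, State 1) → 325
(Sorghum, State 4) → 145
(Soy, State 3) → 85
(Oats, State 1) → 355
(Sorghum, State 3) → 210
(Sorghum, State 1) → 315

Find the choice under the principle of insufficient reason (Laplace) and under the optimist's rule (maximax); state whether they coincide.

laplace → Sorghum; maximax → Soy (disagree)

Row averages: Barley=169, Oats=187, Soy=183, Sorghum=193
Highest average = 193 → Sorghum.
Row maxima: Barley=325, Oats=355, Soy=370, Sorghum=315
Best best-case = 370 → Soy.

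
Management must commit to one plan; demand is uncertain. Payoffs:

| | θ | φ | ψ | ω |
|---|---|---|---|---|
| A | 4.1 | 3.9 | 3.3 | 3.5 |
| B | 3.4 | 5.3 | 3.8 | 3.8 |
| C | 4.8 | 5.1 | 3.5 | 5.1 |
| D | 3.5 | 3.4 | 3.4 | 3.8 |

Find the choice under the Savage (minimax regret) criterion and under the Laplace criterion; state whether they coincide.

minimax regret → C; laplace → C (agree)

Column bests: θ=4.8, φ=5.3, ψ=3.8, ω=5.1.
A regrets: 0.7, 1.4, 0.5, 1.6 → max 1.6
B regrets: 1.4, 0.0, 0.0, 1.3 → max 1.4
C regrets: 0.0, 0.2, 0.3, 0.0 → max 0.3
D regrets: 1.3, 1.9, 0.4, 1.3 → max 1.9
Smallest max regret = 0.3 → C.
Row averages: A=3.7, B=4.075, C=4.625, D=3.525
Highest average = 4.625 → C.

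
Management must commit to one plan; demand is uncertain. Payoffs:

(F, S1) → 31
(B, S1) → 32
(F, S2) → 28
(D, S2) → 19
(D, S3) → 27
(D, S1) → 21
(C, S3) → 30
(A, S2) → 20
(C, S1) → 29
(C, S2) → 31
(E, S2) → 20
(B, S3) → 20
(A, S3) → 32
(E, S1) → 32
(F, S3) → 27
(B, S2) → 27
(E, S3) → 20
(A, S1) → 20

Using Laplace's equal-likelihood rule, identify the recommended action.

C

Row averages: A=24, B=79/3, C=30, D=67/3, E=24, F=86/3
Highest average = 30 → C.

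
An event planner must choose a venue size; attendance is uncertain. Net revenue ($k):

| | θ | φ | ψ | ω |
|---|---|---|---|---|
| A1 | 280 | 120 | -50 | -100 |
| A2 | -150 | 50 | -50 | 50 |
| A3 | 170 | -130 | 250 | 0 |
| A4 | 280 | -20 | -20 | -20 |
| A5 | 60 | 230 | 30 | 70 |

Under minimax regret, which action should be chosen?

Column bests: θ=280, φ=230, ψ=250, ω=70.
A1 regrets: 0, 110, 300, 170 → max 300
A2 regrets: 430, 180, 300, 20 → max 430
A3 regrets: 110, 360, 0, 70 → max 360
A4 regrets: 0, 250, 270, 90 → max 270
A5 regrets: 220, 0, 220, 0 → max 220
Smallest max regret = 220 → A5.

A5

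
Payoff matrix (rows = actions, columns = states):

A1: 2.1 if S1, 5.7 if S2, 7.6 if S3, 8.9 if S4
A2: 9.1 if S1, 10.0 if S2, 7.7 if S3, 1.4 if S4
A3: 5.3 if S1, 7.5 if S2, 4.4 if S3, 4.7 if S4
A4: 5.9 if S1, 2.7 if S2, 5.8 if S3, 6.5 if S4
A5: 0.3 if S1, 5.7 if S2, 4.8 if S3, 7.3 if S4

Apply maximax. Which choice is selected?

Row maxima: A1=8.9, A2=10.0, A3=7.5, A4=6.5, A5=7.3
Best best-case = 10.0 → A2.

A2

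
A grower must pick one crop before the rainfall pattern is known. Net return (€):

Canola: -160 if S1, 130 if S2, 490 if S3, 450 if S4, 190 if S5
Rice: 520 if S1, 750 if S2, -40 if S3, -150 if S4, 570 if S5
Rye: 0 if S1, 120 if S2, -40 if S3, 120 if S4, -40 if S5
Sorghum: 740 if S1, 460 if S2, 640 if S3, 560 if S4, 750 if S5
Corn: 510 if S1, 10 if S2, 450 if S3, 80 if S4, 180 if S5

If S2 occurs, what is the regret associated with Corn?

Best payoff under S2 is 750.
Regret = 750 − 10 = 740.

740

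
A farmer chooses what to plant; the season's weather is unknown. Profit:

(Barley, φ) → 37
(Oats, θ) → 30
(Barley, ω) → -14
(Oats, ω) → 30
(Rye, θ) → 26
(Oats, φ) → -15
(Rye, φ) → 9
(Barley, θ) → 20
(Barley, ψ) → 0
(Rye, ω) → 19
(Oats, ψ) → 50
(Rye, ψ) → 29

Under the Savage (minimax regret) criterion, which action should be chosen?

Column bests: θ=30, φ=37, ψ=50, ω=30.
Barley regrets: 10, 0, 50, 44 → max 50
Rye regrets: 4, 28, 21, 11 → max 28
Oats regrets: 0, 52, 0, 0 → max 52
Smallest max regret = 28 → Rye.

Rye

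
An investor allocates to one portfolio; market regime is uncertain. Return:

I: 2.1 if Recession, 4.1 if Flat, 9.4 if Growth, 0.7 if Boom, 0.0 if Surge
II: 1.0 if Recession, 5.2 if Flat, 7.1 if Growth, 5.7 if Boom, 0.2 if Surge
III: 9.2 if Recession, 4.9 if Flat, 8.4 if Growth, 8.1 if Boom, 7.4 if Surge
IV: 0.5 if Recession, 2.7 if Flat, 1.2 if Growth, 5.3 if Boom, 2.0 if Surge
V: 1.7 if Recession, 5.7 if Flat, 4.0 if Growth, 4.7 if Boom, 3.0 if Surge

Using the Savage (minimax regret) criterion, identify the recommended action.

III

Column bests: Recession=9.2, Flat=5.7, Growth=9.4, Boom=8.1, Surge=7.4.
I regrets: 7.1, 1.6, 0.0, 7.4, 7.4 → max 7.4
II regrets: 8.2, 0.5, 2.3, 2.4, 7.2 → max 8.2
III regrets: 0.0, 0.8, 1.0, 0.0, 0.0 → max 1.0
IV regrets: 8.7, 3.0, 8.2, 2.8, 5.4 → max 8.7
V regrets: 7.5, 0.0, 5.4, 3.4, 4.4 → max 7.5
Smallest max regret = 1.0 → III.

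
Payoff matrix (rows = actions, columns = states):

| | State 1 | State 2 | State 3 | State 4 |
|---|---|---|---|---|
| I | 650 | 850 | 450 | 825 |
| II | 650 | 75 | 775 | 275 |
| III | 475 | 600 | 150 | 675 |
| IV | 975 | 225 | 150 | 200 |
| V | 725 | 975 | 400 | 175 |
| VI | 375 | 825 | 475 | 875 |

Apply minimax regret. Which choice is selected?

I

Column bests: State 1=975, State 2=975, State 3=775, State 4=875.
I regrets: 325, 125, 325, 50 → max 325
II regrets: 325, 900, 0, 600 → max 900
III regrets: 500, 375, 625, 200 → max 625
IV regrets: 0, 750, 625, 675 → max 750
V regrets: 250, 0, 375, 700 → max 700
VI regrets: 600, 150, 300, 0 → max 600
Smallest max regret = 325 → I.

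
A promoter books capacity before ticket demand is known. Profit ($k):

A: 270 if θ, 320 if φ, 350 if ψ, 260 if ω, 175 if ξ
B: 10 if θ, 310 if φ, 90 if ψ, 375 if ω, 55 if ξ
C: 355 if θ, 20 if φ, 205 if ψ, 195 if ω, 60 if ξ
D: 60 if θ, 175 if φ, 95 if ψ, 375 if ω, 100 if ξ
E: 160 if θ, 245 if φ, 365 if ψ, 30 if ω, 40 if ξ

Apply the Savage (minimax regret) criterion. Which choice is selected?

A

Column bests: θ=355, φ=320, ψ=365, ω=375, ξ=175.
A regrets: 85, 0, 15, 115, 0 → max 115
B regrets: 345, 10, 275, 0, 120 → max 345
C regrets: 0, 300, 160, 180, 115 → max 300
D regrets: 295, 145, 270, 0, 75 → max 295
E regrets: 195, 75, 0, 345, 135 → max 345
Smallest max regret = 115 → A.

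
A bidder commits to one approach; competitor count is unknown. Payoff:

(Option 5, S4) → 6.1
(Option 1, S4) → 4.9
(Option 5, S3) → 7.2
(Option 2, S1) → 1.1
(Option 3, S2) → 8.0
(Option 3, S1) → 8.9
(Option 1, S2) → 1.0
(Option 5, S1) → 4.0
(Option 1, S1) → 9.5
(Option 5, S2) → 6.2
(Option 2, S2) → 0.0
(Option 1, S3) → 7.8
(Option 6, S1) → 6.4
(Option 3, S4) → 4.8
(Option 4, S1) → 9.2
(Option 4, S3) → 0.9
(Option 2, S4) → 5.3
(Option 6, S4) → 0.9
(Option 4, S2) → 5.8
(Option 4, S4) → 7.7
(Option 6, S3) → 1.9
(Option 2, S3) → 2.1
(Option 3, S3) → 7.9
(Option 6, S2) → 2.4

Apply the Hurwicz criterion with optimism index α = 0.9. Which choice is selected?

Option 1: 0.9·9.5 + 0.1·1.0 = 8.65
Option 2: 0.9·5.3 + 0.1·0.0 = 4.77
Option 3: 0.9·8.9 + 0.1·4.8 = 8.49
Option 4: 0.9·9.2 + 0.1·0.9 = 8.37
Option 5: 0.9·7.2 + 0.1·4.0 = 6.88
Option 6: 0.9·6.4 + 0.1·0.9 = 5.85
Highest Hurwicz score = 8.65 → Option 1.

Option 1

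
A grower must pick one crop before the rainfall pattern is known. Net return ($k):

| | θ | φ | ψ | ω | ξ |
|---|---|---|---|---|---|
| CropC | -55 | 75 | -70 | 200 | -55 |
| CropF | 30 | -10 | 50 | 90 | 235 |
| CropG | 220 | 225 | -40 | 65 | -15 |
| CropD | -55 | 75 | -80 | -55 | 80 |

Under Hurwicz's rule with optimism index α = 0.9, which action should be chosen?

CropF

CropC: 0.9·200 + 0.1·(-70) = 173
CropF: 0.9·235 + 0.1·(-10) = 210.5
CropG: 0.9·225 + 0.1·(-40) = 198.5
CropD: 0.9·80 + 0.1·(-80) = 64
Highest Hurwicz score = 210.5 → CropF.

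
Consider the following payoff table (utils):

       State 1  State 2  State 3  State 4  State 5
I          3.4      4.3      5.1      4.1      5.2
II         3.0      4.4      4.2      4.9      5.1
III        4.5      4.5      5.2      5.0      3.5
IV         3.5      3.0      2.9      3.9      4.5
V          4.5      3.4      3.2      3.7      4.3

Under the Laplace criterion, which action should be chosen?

III

Row averages: I=4.42, II=4.32, III=4.54, IV=3.56, V=3.82
Highest average = 4.54 → III.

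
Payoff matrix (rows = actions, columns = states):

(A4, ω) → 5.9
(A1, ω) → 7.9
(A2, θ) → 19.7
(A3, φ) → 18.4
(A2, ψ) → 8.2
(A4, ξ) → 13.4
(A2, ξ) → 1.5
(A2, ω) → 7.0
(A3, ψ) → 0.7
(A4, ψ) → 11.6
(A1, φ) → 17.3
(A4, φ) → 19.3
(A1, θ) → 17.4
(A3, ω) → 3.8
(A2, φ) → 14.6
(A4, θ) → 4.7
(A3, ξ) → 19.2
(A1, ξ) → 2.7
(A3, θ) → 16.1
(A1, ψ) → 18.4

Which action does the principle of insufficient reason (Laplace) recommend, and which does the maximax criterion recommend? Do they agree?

Row averages: A1=12.74, A2=10.2, A3=11.64, A4=10.98
Highest average = 12.74 → A1.
Row maxima: A1=18.4, A2=19.7, A3=19.2, A4=19.3
Best best-case = 19.7 → A2.

laplace → A1; maximax → A2 (disagree)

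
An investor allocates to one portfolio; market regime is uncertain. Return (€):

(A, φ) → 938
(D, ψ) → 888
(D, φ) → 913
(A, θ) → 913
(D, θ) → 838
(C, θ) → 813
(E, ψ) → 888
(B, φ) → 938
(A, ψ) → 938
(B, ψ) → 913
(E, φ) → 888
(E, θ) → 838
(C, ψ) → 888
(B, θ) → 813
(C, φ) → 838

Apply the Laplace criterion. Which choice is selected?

A

Row averages: A=2789/3, B=888, C=2539/3, D=2639/3, E=2614/3
Highest average = 2789/3 → A.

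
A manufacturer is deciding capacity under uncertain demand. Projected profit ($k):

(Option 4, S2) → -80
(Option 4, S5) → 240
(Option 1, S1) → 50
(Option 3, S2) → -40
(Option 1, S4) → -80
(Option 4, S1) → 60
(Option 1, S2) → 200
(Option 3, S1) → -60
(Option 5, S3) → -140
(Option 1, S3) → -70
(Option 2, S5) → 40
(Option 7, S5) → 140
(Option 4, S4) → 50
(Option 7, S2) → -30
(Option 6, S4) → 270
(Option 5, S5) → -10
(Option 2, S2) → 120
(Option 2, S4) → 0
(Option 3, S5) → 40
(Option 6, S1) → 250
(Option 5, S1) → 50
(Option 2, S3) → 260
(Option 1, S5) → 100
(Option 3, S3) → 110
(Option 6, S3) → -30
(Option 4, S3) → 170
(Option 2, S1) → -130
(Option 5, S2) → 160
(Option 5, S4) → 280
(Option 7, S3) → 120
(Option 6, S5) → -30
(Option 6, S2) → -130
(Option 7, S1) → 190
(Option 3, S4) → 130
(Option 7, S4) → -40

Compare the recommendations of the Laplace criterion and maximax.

laplace → Option 4; maximax → Option 5 (disagree)

Row averages: Option 1=40, Option 2=58, Option 3=36, Option 4=88, Option 5=68, Option 6=66, Option 7=76
Highest average = 88 → Option 4.
Row maxima: Option 1=200, Option 2=260, Option 3=130, Option 4=240, Option 5=280, Option 6=270, Option 7=190
Best best-case = 280 → Option 5.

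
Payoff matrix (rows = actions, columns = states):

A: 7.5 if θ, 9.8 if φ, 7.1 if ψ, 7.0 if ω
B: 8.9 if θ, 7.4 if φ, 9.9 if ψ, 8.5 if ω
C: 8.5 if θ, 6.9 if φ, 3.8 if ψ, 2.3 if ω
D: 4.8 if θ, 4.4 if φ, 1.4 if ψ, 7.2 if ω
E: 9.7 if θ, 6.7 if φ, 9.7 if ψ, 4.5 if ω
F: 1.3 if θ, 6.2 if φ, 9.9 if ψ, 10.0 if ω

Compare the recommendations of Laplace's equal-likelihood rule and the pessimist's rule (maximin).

Row averages: A=7.85, B=8.675, C=5.375, D=4.45, E=7.65, F=6.85
Highest average = 8.675 → B.
Row minima: A=7.0, B=7.4, C=2.3, D=1.4, E=4.5, F=1.3
Best worst-case = 7.4 → B.

laplace → B; maximin → B (agree)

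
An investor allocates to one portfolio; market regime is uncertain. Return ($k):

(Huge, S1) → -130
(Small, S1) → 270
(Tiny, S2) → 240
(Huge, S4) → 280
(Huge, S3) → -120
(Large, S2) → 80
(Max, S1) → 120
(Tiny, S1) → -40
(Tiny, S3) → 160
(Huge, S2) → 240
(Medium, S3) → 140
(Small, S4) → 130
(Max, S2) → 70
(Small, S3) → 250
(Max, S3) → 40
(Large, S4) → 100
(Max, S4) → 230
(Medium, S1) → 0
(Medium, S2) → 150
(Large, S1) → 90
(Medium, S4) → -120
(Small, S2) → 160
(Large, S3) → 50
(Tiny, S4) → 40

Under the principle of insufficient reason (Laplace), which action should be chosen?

Small

Row averages: Tiny=100, Small=202.5, Medium=42.5, Large=80, Huge=67.5, Max=115
Highest average = 202.5 → Small.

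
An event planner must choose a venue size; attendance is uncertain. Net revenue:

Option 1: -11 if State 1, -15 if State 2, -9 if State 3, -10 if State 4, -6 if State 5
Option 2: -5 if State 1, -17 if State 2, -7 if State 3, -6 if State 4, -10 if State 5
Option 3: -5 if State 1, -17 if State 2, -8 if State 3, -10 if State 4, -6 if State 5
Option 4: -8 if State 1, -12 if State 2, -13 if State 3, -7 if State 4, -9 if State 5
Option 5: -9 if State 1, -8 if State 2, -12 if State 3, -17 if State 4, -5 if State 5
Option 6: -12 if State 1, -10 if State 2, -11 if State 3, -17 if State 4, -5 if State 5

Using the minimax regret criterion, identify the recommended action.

Column bests: State 1=-5, State 2=-8, State 3=-7, State 4=-6, State 5=-5.
Option 1 regrets: 6, 7, 2, 4, 1 → max 7
Option 2 regrets: 0, 9, 0, 0, 5 → max 9
Option 3 regrets: 0, 9, 1, 4, 1 → max 9
Option 4 regrets: 3, 4, 6, 1, 4 → max 6
Option 5 regrets: 4, 0, 5, 11, 0 → max 11
Option 6 regrets: 7, 2, 4, 11, 0 → max 11
Smallest max regret = 6 → Option 4.

Option 4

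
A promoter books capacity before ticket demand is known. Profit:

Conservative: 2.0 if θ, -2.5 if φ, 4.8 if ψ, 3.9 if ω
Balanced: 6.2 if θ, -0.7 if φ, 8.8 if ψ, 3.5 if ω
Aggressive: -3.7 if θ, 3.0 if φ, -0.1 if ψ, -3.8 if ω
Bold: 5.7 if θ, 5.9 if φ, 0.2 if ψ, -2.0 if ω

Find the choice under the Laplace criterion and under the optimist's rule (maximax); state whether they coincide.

Row averages: Conservative=2.05, Balanced=4.45, Aggressive=-1.15, Bold=2.45
Highest average = 4.45 → Balanced.
Row maxima: Conservative=4.8, Balanced=8.8, Aggressive=3.0, Bold=5.9
Best best-case = 8.8 → Balanced.

laplace → Balanced; maximax → Balanced (agree)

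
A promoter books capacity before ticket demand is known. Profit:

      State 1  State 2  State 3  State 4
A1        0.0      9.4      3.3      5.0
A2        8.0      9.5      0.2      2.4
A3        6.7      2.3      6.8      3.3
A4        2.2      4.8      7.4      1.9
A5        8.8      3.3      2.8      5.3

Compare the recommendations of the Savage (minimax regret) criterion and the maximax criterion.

minimax regret → A5; maximax → A2 (disagree)

Column bests: State 1=8.8, State 2=9.5, State 3=7.4, State 4=5.3.
A1 regrets: 8.8, 0.1, 4.1, 0.3 → max 8.8
A2 regrets: 0.8, 0.0, 7.2, 2.9 → max 7.2
A3 regrets: 2.1, 7.2, 0.6, 2.0 → max 7.2
A4 regrets: 6.6, 4.7, 0.0, 3.4 → max 6.6
A5 regrets: 0.0, 6.2, 4.6, 0.0 → max 6.2
Smallest max regret = 6.2 → A5.
Row maxima: A1=9.4, A2=9.5, A3=6.8, A4=7.4, A5=8.8
Best best-case = 9.5 → A2.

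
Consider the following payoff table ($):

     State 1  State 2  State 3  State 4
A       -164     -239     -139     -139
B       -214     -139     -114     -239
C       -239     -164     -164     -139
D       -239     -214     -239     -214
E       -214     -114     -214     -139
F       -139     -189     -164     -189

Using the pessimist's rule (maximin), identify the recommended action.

F

Row minima: A=-239, B=-239, C=-239, D=-239, E=-214, F=-189
Best worst-case = -189 → F.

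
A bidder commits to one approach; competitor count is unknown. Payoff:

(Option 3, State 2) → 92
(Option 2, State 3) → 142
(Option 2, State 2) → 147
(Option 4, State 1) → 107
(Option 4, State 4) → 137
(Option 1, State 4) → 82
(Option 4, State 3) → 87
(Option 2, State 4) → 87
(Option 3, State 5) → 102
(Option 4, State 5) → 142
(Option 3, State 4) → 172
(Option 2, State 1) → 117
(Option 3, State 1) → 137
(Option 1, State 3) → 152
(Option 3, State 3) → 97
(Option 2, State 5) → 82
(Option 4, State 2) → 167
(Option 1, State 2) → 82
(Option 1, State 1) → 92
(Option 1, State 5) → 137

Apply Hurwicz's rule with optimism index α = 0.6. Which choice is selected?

Option 1: 0.6·152 + 0.4·82 = 124
Option 2: 0.6·147 + 0.4·82 = 121
Option 3: 0.6·172 + 0.4·92 = 140
Option 4: 0.6·167 + 0.4·87 = 135
Highest Hurwicz score = 140 → Option 3.

Option 3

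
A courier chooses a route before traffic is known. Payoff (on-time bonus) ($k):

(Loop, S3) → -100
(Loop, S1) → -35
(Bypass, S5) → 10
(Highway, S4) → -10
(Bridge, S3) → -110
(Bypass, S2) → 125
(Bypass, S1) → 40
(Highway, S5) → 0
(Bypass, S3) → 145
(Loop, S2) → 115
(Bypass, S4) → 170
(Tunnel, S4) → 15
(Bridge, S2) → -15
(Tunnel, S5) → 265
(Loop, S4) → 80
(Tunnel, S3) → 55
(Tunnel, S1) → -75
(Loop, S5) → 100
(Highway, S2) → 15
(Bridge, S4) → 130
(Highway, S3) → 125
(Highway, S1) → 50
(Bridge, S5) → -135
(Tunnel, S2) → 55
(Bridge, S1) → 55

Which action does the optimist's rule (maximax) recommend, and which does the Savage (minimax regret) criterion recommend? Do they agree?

maximax → Tunnel; minimax regret → Tunnel (agree)

Row maxima: Tunnel=265, Loop=115, Highway=125, Bypass=170, Bridge=130
Best best-case = 265 → Tunnel.
Column bests: S1=55, S2=125, S3=145, S4=170, S5=265.
Tunnel regrets: 130, 70, 90, 155, 0 → max 155
Loop regrets: 90, 10, 245, 90, 165 → max 245
Highway regrets: 5, 110, 20, 180, 265 → max 265
Bypass regrets: 15, 0, 0, 0, 255 → max 255
Bridge regrets: 0, 140, 255, 40, 400 → max 400
Smallest max regret = 155 → Tunnel.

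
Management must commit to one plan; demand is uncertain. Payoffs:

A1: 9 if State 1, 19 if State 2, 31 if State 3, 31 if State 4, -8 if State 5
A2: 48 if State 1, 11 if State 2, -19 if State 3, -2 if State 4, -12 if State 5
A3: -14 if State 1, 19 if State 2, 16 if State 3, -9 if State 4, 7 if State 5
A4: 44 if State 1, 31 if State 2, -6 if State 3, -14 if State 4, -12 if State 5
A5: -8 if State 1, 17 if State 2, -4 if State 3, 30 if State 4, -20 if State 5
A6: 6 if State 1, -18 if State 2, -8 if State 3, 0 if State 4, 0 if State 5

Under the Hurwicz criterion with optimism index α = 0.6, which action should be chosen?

A1: 0.6·31 + 0.4·(-8) = 15.4
A2: 0.6·48 + 0.4·(-19) = 21.2
A3: 0.6·19 + 0.4·(-14) = 5.8
A4: 0.6·44 + 0.4·(-14) = 20.8
A5: 0.6·30 + 0.4·(-20) = 10
A6: 0.6·6 + 0.4·(-18) = -3.6
Highest Hurwicz score = 21.2 → A2.

A2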